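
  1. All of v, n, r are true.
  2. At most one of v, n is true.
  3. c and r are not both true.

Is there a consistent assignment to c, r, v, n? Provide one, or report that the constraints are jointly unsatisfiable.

Unsatisfiable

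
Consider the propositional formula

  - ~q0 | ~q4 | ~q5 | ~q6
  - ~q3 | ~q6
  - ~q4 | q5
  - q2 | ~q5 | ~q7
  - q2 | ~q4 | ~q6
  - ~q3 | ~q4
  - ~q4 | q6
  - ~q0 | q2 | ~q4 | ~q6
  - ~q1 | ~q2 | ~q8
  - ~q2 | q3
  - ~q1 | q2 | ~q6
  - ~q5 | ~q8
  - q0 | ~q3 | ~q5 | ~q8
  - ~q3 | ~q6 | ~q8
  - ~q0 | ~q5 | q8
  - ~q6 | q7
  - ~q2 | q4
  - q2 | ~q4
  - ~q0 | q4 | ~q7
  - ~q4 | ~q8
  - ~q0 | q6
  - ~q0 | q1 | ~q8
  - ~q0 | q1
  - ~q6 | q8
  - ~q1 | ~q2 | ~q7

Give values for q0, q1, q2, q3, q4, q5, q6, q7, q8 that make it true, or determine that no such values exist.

Set q0 = False.
Set q1 = False.
Try q2 = True:
  (~q2 | q3) forces q3 = True.
  (~q3 | ~q6) forces q6 = False.
  (~q3 | ~q4) forces q4 = False.
  clause (~q2 | q4) is falsified — backtrack.
So q2 = False.
  then (q2 | ~q4) forces q4 = False.
Set q3 = False.
Set q5 = False.
Set q6 = False.
Set q7 = True.
Set q8 = False.
All clauses satisfied.

q0 = False; q1 = False; q2 = False; q3 = False; q4 = False; q5 = False; q6 = False; q7 = True; q8 = False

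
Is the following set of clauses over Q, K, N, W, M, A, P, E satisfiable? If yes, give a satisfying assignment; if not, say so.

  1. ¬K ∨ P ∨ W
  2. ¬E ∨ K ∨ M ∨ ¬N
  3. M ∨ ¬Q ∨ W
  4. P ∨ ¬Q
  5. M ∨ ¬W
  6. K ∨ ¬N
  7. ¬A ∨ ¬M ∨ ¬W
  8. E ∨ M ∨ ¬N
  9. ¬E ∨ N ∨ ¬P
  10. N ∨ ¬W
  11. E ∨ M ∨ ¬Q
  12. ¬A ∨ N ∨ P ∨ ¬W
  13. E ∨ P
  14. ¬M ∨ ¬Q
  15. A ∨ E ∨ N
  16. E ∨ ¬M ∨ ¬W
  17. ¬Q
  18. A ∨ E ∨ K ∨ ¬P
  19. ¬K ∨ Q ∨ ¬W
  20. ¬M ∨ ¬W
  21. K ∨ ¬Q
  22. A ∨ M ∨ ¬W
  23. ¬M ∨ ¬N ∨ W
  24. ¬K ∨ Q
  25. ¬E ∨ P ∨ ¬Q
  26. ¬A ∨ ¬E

Unit clause (¬Q) forces Q = False.
In (¬K ∨ Q) only ¬K is left, so K = False.
In (K ∨ ¬N) only ¬N is left, so N = False.
In (N ∨ ¬W) only ¬W is left, so W = False.
Set M = False.
Set A = False.
  then (A ∨ E ∨ N) forces E = True.
  then (¬E ∨ N ∨ ¬P) forces P = False.
All clauses satisfied.

Q=F; K=F; N=F; W=F; M=F; A=F; P=F; E=T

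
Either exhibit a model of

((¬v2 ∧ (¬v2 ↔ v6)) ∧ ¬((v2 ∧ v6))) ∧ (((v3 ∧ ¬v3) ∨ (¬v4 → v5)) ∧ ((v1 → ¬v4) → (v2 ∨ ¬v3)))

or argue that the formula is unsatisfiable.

v1=T, v2=F, v3=F, v4=F, v5=T, v6=T

  (¬v2 ∧ (¬v2 ↔ v6)) ∧ ¬((v2 ∧ v6)) = True
    ¬v2 ∧ (¬v2 ↔ v6) = True
      ¬v2 = True
      ¬v2 ↔ v6 = True
        ¬v2 = True
    ¬((v2 ∧ v6)) = True
      v2 ∧ v6 = False
  ((v3 ∧ ¬v3) ∨ (¬v4 → v5)) ∧ ((v1 → ¬v4) → (v2 ∨ ¬v3)) = True
    (v3 ∧ ¬v3) ∨ (¬v4 → v5) = True
      v3 ∧ ¬v3 = False
        ¬v3 = True
      ¬v4 → v5 = True
        ¬v4 = True
    (v1 → ¬v4) → (v2 ∨ ¬v3) = True
      v1 → ¬v4 = True
        ¬v4 = True
      v2 ∨ ¬v3 = True
        ¬v3 = True
Both conjuncts True, so the formula holds.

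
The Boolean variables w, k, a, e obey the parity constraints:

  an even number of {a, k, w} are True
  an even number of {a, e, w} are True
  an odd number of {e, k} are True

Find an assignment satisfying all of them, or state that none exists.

The formula is unsatisfiable.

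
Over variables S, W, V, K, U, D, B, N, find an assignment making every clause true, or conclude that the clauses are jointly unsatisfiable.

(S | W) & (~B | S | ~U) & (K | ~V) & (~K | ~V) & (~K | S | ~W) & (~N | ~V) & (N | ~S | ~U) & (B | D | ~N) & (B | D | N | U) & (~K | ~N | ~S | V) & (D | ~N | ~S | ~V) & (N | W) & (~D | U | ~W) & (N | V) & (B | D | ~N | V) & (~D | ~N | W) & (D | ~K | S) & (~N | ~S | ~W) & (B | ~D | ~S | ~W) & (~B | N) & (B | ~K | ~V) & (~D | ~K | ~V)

Set S = False.
  then (S | W) forces W = True.
  then (~K | S | ~W) forces K = False.
  then (K | ~V) forces V = False.
  then (N | V) forces N = True.
Set U = True.
  then (~B | S | ~U) forces B = False.
  then (B | D | ~N) forces D = True.
All clauses satisfied.

S = False; W = True; V = False; K = False; U = True; D = True; B = False; N = True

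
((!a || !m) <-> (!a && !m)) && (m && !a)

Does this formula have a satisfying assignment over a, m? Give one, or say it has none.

Unsatisfiable

Case a = True: the conjunct !a is False.
Case a = False: the formula simplifies to !m && m.
  m = True: the conjunct !m is False.
  m = False: the conjunct m is False.
Both cases fail — unsatisfiable.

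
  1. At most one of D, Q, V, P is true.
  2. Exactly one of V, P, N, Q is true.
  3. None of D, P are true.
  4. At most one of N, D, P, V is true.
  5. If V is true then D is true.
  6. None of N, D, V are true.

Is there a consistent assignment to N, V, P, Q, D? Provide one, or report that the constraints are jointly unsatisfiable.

N = False; V = False; P = False; Q = True; D = False

  (1) {D, Q, V, P}: 1 true — at most one ✓
  (2) {V, P, N, Q}: 1 true — exactly one ✓
  (3) {D, P}: 0 true — none ✓
  (4) {N, D, P, V}: 0 true — at most one ✓
  (5) V=F ⇒ D: vacuous ✓
  (6) {N, D, V}: 0 true — none ✓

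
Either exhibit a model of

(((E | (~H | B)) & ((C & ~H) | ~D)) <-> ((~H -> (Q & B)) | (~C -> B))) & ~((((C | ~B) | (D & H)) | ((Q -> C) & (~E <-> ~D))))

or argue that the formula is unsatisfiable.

D = False, Q = False, E = True, B = True, H = False, C = False

  ((E | (~H | B)) & ((C & ~H) | ~D)) <-> ((~H -> (Q & B)) | (~C -> B)) = True
    (E | (~H | B)) & ((C & ~H) | ~D) = True
      E | (~H | B) = True
        ~H | B = True
          ~H = True
      (C & ~H) | ~D = True
        C & ~H = False
          ~H = True
        ~D = True
    (~H -> (Q & B)) | (~C -> B) = True
      ~H -> (Q & B) = False
        ~H = True
        Q & B = False
      ~C -> B = True
        ~C = True
  ~((((C | ~B) | (D & H)) | ((Q -> C) & (~E <-> ~D)))) = True
    ((C | ~B) | (D & H)) | ((Q -> C) & (~E <-> ~D)) = False
      (C | ~B) | (D & H) = False
        C | ~B = False
          ~B = False
        D & H = False
      (Q -> C) & (~E <-> ~D) = False
        Q -> C = True
        ~E <-> ~D = False
          ~E = False
          ~D = True
Both conjuncts True, so the formula holds.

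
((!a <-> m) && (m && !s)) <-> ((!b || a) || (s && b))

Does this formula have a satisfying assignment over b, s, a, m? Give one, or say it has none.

b = False, s = False, a = False, m = True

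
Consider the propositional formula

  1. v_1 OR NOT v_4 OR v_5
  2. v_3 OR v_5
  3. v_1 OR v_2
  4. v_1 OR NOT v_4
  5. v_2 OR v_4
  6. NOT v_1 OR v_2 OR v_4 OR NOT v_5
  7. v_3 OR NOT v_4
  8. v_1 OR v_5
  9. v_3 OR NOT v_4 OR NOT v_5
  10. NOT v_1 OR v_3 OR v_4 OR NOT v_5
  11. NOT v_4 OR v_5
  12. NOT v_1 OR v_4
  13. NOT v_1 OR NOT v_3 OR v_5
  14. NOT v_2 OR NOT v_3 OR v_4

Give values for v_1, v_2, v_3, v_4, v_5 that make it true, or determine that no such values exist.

Set v_1 = True.
  then (NOT v_1 OR v_4) forces v_4 = True.
  then (v_3 OR NOT v_4) forces v_3 = True.
  then (NOT v_4 OR v_5) forces v_5 = True.
Set v_2 = True.
All clauses satisfied.

v_1=T; v_2=T; v_3=T; v_4=T; v_5=T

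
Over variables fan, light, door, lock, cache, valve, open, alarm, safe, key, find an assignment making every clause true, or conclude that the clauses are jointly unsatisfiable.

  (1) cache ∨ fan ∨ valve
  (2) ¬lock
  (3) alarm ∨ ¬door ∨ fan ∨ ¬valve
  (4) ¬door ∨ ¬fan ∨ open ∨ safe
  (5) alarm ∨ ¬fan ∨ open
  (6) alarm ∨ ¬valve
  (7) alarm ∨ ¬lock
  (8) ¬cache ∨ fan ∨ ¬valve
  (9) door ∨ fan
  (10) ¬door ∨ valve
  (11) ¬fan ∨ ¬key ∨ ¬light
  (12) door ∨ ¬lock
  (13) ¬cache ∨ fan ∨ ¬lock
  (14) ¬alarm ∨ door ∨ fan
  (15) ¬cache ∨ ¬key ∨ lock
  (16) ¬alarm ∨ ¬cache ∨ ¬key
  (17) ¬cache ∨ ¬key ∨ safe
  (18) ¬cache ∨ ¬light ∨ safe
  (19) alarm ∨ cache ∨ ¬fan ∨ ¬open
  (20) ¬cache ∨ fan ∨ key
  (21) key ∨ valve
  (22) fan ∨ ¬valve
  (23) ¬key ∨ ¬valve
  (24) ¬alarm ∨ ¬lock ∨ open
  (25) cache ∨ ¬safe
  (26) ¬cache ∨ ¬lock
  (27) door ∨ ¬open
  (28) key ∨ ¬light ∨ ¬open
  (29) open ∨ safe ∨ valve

Unit clause (¬lock) forces lock = False.
Try fan = False:
  (door ∨ fan) forces door = True.
  (¬door ∨ valve) forces valve = True.
  clause (fan ∨ ¬valve) is falsified — backtrack.
So fan = True.
Set light = False.
Set door = False.
  then (door ∨ ¬open) forces open = False.
  then (alarm ∨ ¬fan ∨ open) forces alarm = True.
Set cache = True.
  then (¬cache ∨ ¬key ∨ lock) forces key = False.
  then (key ∨ valve) forces valve = True.
Set safe = False.
All clauses satisfied.

fan: True, light: False, door: False, lock: False, cache: True, valve: True, open: False, alarm: True, safe: False, key: False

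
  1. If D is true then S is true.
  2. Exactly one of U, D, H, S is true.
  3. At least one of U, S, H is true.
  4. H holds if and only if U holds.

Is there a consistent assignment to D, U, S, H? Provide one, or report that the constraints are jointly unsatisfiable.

D=F, U=F, S=T, H=F

  (1) D=F ⇒ S: vacuous ✓
  (2) {U, D, H, S}: 1 true — exactly one ✓
  (3) {U, S, H}: 1 true — at least one ✓
  (4) H=F, U=F — same ✓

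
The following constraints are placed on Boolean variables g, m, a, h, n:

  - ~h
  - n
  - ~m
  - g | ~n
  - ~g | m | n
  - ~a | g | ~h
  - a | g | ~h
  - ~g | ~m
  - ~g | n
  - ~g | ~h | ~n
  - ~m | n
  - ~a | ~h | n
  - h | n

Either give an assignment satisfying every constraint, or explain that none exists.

g: True, m: False, a: False, h: False, n: True

Unit clause (~h) forces h = False.
Unit clause (n) forces n = True.
Unit clause (~m) forces m = False.
In (g | ~n) only g is left, so g = True.
Set a = False.
All clauses satisfied.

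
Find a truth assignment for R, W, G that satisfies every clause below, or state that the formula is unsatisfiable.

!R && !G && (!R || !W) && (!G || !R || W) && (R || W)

Unit clause (!R) forces R = False.
Unit clause (!G) forces G = False.
In (R || W) only W is left, so W = True.
Check each clause:
  (!R): !R holds.
  (!G): !G holds.
  (!R || !W): !R holds.
  (!G || !R || W): !G holds.
  (R || W): W holds.
All clauses satisfied.

R = False; W = True; G = False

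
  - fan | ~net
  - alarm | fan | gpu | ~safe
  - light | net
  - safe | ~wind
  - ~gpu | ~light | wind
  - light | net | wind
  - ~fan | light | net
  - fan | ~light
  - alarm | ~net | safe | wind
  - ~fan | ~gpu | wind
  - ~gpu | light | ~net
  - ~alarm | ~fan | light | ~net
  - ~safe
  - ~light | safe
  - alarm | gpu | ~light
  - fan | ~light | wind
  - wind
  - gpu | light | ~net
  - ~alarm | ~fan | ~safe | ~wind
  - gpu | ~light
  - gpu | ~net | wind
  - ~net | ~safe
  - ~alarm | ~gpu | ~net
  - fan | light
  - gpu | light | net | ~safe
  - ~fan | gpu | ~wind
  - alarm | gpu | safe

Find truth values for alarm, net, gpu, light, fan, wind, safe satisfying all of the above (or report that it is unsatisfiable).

Case wind = True:
  (safe | ~wind) forces safe = True.
  Clause (~safe) is falsified — contradiction.
Case wind = False:
  Clause (wind) is falsified — contradiction.
Both cases fail, so the formula is unsatisfiable.

No satisfying assignment exists.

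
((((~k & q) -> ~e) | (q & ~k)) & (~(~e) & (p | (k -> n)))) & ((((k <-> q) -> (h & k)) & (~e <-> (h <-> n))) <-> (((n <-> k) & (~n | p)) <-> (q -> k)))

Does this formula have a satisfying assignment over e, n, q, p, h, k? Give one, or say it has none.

e = True, n = True, q = True, p = False, h = True, k = True

  (((~k & q) -> ~e) | (q & ~k)) & (~(~e) & (p | (k -> n))) = True
    ((~k & q) -> ~e) | (q & ~k) = True
      (~k & q) -> ~e = True
        ~k & q = False
          ~k = False
        ~e = False
      q & ~k = False
        ~k = False
    ~(~e) & (p | (k -> n)) = True
      ~(~e) = True
        ~e = False
      p | (k -> n) = True
        k -> n = True
  (((k <-> q) -> (h & k)) & (~e <-> (h <-> n))) <-> (((n <-> k) & (~n | p)) <-> (q -> k)) = True
    ((k <-> q) -> (h & k)) & (~e <-> (h <-> n)) = False
      (k <-> q) -> (h & k) = True
        k <-> q = True
        h & k = True
      ~e <-> (h <-> n) = False
        ~e = False
        h <-> n = True
    ((n <-> k) & (~n | p)) <-> (q -> k) = False
      (n <-> k) & (~n | p) = False
        n <-> k = True
        ~n | p = False
          ~n = False
      q -> k = True
Both conjuncts True, so the formula holds.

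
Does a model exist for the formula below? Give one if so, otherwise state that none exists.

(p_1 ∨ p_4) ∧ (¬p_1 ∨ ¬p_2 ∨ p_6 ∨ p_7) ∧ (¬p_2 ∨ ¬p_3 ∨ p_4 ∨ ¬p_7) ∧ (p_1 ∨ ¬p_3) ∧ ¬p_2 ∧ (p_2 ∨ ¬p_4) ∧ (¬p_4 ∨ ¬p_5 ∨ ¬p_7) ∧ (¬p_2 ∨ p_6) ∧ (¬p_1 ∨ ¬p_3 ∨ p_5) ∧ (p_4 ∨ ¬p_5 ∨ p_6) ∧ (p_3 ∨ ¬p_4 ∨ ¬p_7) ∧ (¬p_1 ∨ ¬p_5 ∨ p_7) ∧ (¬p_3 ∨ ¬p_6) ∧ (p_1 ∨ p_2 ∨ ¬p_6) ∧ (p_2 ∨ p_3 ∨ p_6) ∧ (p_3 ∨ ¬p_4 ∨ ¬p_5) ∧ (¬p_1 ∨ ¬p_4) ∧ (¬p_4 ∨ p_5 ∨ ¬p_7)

p_1 = True; p_2 = False; p_3 = False; p_4 = False; p_5 = False; p_6 = True; p_7 = False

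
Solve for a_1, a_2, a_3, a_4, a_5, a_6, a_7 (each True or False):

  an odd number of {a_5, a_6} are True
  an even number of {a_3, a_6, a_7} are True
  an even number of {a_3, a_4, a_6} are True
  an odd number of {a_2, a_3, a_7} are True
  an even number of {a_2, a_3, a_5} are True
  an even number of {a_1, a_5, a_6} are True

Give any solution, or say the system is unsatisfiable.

a_1 = True, a_2 = False, a_3 = False, a_4 = True, a_5 = False, a_6 = True, a_7 = True

{a_5, a_6}: 1 true → odd ✓
{a_3, a_6, a_7}: 2 true → even ✓
{a_3, a_4, a_6}: 2 true → even ✓
{a_2, a_3, a_7}: 1 true → odd ✓
{a_2, a_3, a_5}: 0 true → even ✓
{a_1, a_5, a_6}: 2 true → even ✓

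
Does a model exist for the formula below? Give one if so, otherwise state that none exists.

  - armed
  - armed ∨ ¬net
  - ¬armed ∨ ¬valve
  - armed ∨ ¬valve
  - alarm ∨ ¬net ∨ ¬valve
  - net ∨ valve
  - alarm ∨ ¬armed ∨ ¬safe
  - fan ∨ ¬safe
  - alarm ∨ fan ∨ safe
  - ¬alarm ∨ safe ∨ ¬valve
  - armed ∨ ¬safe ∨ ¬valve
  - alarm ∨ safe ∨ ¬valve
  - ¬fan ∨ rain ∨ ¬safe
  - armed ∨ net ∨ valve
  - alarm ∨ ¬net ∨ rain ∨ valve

valve = False; fan = False; armed = True; net = True; rain = True; safe = False; alarm = True

Unit clause (armed) forces armed = True.
In (¬armed ∨ ¬valve) only ¬valve is left, so valve = False.
In (net ∨ valve) only net is left, so net = True.
Set fan = False.
  then (fan ∨ ¬safe) forces safe = False.
  then (alarm ∨ fan ∨ safe) forces alarm = True.
Set rain = True.
All clauses satisfied.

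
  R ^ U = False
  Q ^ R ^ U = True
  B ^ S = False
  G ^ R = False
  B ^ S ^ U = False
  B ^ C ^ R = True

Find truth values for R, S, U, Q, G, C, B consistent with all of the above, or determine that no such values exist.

R = False, S = True, U = False, Q = True, G = False, C = False, B = True

R ^ U = F ^ F = False ✓
Q ^ R ^ U = T ^ F ^ F = True ✓
B ^ S = T ^ T = False ✓
G ^ R = F ^ F = False ✓
B ^ S ^ U = T ^ T ^ F = False ✓
B ^ C ^ R = T ^ F ^ F = True ✓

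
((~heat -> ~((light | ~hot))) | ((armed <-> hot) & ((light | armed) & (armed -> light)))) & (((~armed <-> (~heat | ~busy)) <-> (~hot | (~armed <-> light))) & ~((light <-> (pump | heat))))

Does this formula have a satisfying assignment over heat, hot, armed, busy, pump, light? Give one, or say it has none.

heat = False, hot = False, armed = False, busy = True, pump = False, light = True

  (~heat -> ~((light | ~hot))) | ((armed <-> hot) & ((light | armed) & (armed -> light))) = True
    ~heat -> ~((light | ~hot)) = False
      ~heat = True
      ~((light | ~hot)) = False
        light | ~hot = True
          ~hot = True
    (armed <-> hot) & ((light | armed) & (armed -> light)) = True
      armed <-> hot = True
      (light | armed) & (armed -> light) = True
        light | armed = True
        armed -> light = True
  ((~armed <-> (~heat | ~busy)) <-> (~hot | (~armed <-> light))) & ~((light <-> (pump | heat))) = True
    (~armed <-> (~heat | ~busy)) <-> (~hot | (~armed <-> light)) = True
      ~armed <-> (~heat | ~busy) = True
        ~armed = True
        ~heat | ~busy = True
          ~heat = True
          ~busy = False
      ~hot | (~armed <-> light) = True
        ~hot = True
        ~armed <-> light = True
          ~armed = True
    ~((light <-> (pump | heat))) = True
      light <-> (pump | heat) = False
        pump | heat = False
Both conjuncts True, so the formula holds.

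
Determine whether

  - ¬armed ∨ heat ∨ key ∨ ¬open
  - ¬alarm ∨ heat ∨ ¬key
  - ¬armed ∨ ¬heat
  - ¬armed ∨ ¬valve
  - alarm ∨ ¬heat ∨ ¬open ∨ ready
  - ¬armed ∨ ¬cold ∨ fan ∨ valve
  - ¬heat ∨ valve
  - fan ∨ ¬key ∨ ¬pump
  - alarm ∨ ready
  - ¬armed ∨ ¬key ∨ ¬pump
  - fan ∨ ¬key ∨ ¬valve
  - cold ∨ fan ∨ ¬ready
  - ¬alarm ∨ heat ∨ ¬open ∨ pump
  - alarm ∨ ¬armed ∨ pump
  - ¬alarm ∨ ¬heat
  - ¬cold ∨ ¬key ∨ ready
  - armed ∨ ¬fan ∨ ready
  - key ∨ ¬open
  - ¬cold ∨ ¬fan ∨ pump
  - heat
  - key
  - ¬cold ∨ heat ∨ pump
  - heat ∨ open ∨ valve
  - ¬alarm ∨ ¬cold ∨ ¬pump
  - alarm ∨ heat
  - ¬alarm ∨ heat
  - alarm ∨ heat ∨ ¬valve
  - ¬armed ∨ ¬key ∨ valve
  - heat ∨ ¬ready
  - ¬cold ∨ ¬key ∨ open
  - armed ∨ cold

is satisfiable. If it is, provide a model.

armed=F; heat=T; key=T; valve=T; fan=T; pump=T; alarm=F; ready=T; cold=T; open=T

Unit clause (heat) forces heat = True.
Unit clause (key) forces key = True.
In (¬armed ∨ ¬heat) only ¬armed is left, so armed = False.
In (¬heat ∨ valve) only valve is left, so valve = True.
In (fan ∨ ¬key ∨ ¬valve) only fan is left, so fan = True.
In (¬alarm ∨ ¬heat) only ¬alarm is left, so alarm = False.
In (armed ∨ ¬fan ∨ ready) only ready is left, so ready = True.
In (armed ∨ cold) only cold is left, so cold = True.
In (¬cold ∨ ¬fan ∨ pump) only pump is left, so pump = True.
In (¬cold ∨ ¬key ∨ open) only open is left, so open = True.
All clauses satisfied.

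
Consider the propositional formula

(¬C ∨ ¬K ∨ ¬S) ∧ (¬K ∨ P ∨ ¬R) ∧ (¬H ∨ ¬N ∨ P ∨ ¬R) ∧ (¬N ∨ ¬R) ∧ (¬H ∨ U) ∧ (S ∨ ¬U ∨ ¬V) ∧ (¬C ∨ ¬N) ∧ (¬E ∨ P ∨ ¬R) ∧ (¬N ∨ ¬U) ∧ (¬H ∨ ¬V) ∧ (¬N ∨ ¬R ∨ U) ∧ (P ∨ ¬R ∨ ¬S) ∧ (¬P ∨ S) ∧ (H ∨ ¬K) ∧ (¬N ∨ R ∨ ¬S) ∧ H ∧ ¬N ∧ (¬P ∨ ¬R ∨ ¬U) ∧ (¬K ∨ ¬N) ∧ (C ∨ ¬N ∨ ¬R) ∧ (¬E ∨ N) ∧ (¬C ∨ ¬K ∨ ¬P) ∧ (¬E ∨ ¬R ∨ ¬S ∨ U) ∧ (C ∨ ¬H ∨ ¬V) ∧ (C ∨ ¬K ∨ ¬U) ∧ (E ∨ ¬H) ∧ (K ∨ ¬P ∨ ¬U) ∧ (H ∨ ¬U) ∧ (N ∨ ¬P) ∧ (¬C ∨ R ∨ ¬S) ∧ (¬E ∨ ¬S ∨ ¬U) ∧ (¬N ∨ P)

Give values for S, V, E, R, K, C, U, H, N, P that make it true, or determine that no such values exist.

Case E = True:
  (H) forces H = True.
  (¬H ∨ U) forces U = True.
  (¬N ∨ ¬U) forces N = False.
  Clause (¬E ∨ N) is falsified — contradiction.
Case E = False:
  (H) forces H = True.
  Clause (E ∨ ¬H) is falsified — contradiction.
Both cases fail, so the formula is unsatisfiable.

The formula is unsatisfiable.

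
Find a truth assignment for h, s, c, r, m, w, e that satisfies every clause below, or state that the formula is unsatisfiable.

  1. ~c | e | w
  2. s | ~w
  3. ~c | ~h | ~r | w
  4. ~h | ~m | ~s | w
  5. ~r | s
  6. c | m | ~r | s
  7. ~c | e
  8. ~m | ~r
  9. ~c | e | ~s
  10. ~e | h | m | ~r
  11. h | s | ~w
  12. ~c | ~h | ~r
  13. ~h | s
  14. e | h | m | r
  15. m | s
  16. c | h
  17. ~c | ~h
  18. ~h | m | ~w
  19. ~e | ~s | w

Set h = False.
  then (c | h) forces c = True.
  then (~c | e) forces e = True.
Set s = True.
  then (~e | ~s | w) forces w = True.
Set r = False.
Set m = True.
All clauses satisfied.

h = False, s = True, c = True, r = False, m = True, w = True, e = True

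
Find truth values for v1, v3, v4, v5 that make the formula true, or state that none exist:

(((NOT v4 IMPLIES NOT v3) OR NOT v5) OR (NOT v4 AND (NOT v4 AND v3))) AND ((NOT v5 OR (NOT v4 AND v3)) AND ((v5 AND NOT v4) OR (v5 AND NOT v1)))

v1=T; v3=T; v4=F; v5=T

  ((NOT v4 IMPLIES NOT v3) OR NOT v5) OR (NOT v4 AND (NOT v4 AND v3)) = True
    (NOT v4 IMPLIES NOT v3) OR NOT v5 = False
      NOT v4 IMPLIES NOT v3 = False
        NOT v4 = True
        NOT v3 = False
      NOT v5 = False
    NOT v4 AND (NOT v4 AND v3) = True
      NOT v4 = True
      NOT v4 AND v3 = True
        NOT v4 = True
  (NOT v5 OR (NOT v4 AND v3)) AND ((v5 AND NOT v4) OR (v5 AND NOT v1)) = True
    NOT v5 OR (NOT v4 AND v3) = True
      NOT v5 = False
      NOT v4 AND v3 = True
        NOT v4 = True
    (v5 AND NOT v4) OR (v5 AND NOT v1) = True
      v5 AND NOT v4 = True
        NOT v4 = True
      v5 AND NOT v1 = False
        NOT v1 = False
Both conjuncts True, so the formula holds.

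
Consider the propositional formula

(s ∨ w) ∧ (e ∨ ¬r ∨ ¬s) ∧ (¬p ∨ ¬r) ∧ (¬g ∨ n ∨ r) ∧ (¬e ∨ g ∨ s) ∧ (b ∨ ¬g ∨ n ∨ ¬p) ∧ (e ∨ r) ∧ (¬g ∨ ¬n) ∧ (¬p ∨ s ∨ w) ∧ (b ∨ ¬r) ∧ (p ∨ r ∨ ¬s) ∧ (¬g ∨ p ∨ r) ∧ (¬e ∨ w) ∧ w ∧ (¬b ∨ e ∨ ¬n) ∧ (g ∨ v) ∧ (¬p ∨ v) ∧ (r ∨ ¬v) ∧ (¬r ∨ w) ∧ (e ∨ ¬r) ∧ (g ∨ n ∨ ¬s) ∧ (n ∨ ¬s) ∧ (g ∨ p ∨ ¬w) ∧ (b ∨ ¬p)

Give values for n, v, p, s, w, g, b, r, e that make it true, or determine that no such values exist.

Unit clause (w) forces w = True.
Try n = True:
  (¬g ∨ ¬n) forces g = False.
  (g ∨ v) forces v = True.
  (r ∨ ¬v) forces r = True.
  (¬p ∨ ¬r) forces p = False.
  clause (g ∨ p ∨ ¬w) is falsified — backtrack.
So n = False.
  then (n ∨ ¬s) forces s = False.
Set v = True.
  then (r ∨ ¬v) forces r = True.
  then (e ∨ ¬r) forces e = True.
  then (¬p ∨ ¬r) forces p = False.
  then (¬e ∨ g ∨ s) forces g = True.
  then (b ∨ ¬r) forces b = True.
All clauses satisfied.

n = False, v = True, p = False, s = False, w = True, g = True, b = True, r = True, e = True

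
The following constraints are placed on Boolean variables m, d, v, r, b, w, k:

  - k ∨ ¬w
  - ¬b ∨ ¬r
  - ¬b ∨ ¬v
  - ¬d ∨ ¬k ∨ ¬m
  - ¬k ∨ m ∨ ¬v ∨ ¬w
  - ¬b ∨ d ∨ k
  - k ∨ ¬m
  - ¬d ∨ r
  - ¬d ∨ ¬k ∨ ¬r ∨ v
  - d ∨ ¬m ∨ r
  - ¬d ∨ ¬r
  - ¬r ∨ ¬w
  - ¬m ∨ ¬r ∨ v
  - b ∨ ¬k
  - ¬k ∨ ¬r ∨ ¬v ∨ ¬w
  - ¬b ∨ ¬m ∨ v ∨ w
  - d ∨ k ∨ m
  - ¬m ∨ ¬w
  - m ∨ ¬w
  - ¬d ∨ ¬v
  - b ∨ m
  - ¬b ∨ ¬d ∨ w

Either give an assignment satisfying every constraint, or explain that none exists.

m = False, d = False, v = False, r = False, b = True, w = False, k = True

Set m = False.
  then (m ∨ ¬w) forces w = False.
  then (b ∨ m) forces b = True.
  then (¬b ∨ ¬d ∨ w) forces d = False.
  then (¬b ∨ ¬r) forces r = False.
  then (¬b ∨ ¬v) forces v = False.
  then (¬b ∨ d ∨ k) forces k = True.
All clauses satisfied.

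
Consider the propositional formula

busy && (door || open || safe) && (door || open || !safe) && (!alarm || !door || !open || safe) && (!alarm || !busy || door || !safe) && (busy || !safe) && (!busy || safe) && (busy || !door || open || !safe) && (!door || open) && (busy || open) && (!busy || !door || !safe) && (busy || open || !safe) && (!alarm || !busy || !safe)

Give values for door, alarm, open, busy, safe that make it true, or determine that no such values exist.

Unit clause (busy) forces busy = True.
In (!busy || safe) only safe is left, so safe = True.
In (!busy || !door || !safe) only !door is left, so door = False.
In (!alarm || !busy || !safe) only !alarm is left, so alarm = False.
In (door || open || !safe) only open is left, so open = True.
All clauses satisfied.

door: False; alarm: False; open: True; busy: True; safe: True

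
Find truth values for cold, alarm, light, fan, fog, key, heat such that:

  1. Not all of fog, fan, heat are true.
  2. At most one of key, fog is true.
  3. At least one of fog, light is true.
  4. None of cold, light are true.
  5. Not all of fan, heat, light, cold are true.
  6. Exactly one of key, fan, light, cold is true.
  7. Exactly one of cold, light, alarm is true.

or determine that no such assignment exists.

cold: False; alarm: True; light: False; fan: True; fog: True; key: False; heat: False

  (1) {fog, fan, heat}: 2/3 true — not all ✓
  (2) {key, fog}: 1 true — at most one ✓
  (3) {fog, light}: 1 true — at least one ✓
  (4) {cold, light}: 0 true — none ✓
  (5) {fan, heat, light, cold}: 1/4 true — not all ✓
  (6) {key, fan, light, cold}: 1 true — exactly one ✓
  (7) {cold, light, alarm}: 1 true — exactly one ✓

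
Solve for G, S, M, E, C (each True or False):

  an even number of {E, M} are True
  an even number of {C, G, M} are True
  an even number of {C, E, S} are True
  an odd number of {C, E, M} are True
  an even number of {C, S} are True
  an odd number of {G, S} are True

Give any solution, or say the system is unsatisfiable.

The formula is unsatisfiable.

Adding constraints 1, 2, 3, 6 mod 2: every variable appears an even number of times on the left, so the left side is 0.
But the right sides sum to 1 (mod 2). 0 ≠ 1 — the system is inconsistent.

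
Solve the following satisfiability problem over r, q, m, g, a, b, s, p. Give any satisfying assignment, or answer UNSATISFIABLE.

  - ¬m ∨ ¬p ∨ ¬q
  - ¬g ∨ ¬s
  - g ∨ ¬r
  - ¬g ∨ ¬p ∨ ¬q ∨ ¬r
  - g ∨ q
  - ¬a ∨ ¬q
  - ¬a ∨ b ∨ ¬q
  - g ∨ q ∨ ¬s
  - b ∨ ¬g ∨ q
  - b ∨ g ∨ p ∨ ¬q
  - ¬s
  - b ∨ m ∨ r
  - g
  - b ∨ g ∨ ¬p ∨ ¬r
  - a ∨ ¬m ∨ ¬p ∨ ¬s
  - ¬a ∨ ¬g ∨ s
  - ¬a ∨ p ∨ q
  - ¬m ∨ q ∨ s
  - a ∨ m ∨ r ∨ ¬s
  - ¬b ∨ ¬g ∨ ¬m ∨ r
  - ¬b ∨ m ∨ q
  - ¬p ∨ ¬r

Unit clause (¬s) forces s = False.
Unit clause (g) forces g = True.
In (¬a ∨ ¬g ∨ s) only ¬a is left, so a = False.
Set r = True.
  then (¬p ∨ ¬r) forces p = False.
Set q = True.
Set m = False.
Set b = True.
All clauses satisfied.

r: True, q: True, m: False, g: True, a: False, b: True, s: False, p: False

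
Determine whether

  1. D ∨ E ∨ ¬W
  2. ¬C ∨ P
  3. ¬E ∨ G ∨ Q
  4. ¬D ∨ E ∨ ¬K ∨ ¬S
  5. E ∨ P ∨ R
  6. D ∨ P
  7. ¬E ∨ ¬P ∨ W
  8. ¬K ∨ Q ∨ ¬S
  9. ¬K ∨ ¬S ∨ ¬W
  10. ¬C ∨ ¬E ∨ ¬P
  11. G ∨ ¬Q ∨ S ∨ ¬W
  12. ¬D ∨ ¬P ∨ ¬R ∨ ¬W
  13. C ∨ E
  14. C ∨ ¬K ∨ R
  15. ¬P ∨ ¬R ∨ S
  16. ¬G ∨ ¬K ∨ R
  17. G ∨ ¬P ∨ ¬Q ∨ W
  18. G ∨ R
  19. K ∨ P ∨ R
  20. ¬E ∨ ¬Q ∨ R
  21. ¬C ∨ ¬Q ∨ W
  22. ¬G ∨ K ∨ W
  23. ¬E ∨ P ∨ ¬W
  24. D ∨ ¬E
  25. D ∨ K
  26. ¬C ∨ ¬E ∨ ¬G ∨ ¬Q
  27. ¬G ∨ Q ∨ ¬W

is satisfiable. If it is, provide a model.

Set P = False.
  then (¬C ∨ P) forces C = False.
  then (D ∨ P) forces D = True.
  then (C ∨ E) forces E = True.
  then (¬E ∨ P ∨ ¬W) forces W = False.
Set K = False.
  then (K ∨ P ∨ R) forces R = True.
  then (¬G ∨ K ∨ W) forces G = False.
  then (¬E ∨ G ∨ Q) forces Q = True.
Set S = True.
All clauses satisfied.

P: False, K: False, E: True, G: False, S: True, C: False, W: False, Q: True, R: True, D: True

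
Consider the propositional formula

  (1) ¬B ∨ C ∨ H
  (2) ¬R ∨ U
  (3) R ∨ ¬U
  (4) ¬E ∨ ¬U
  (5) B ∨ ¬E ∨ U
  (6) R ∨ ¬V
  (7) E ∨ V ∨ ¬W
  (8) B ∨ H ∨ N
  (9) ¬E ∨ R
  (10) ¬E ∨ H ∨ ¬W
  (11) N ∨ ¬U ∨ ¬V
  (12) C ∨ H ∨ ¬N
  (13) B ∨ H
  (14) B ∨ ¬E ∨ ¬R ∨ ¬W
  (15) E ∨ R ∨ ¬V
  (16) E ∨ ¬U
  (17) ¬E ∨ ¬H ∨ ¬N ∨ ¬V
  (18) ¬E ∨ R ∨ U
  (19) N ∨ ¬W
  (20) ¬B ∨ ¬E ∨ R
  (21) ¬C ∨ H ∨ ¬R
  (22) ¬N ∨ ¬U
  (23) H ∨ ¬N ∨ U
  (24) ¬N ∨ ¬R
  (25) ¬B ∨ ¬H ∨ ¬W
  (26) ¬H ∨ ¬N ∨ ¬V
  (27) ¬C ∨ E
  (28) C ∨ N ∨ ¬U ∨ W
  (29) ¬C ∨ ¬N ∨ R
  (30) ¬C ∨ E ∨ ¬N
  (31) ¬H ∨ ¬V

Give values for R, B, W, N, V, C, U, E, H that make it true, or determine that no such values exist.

R = False; B = True; W = False; N = False; V = False; C = False; U = False; E = False; H = True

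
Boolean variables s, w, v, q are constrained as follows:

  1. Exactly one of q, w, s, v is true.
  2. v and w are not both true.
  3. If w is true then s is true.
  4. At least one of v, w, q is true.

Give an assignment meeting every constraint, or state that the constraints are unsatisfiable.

s: False, w: False, v: True, q: False

  (1) {q, w, s, v}: 1 true — exactly one ✓
  (2) v=T, w=F — not both ✓
  (3) w=F ⇒ s: vacuous ✓
  (4) {v, w, q}: 1 true — at least one ✓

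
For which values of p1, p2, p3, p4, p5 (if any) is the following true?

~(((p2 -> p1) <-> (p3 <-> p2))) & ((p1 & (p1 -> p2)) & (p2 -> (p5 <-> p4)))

p1 = True, p2 = True, p3 = False, p4 = False, p5 = False

  ~(((p2 -> p1) <-> (p3 <-> p2))) = True
    (p2 -> p1) <-> (p3 <-> p2) = False
      p2 -> p1 = True
      p3 <-> p2 = False
  (p1 & (p1 -> p2)) & (p2 -> (p5 <-> p4)) = True
    p1 & (p1 -> p2) = True
      p1 -> p2 = True
    p2 -> (p5 <-> p4) = True
      p5 <-> p4 = True
Both conjuncts True, so the formula holds.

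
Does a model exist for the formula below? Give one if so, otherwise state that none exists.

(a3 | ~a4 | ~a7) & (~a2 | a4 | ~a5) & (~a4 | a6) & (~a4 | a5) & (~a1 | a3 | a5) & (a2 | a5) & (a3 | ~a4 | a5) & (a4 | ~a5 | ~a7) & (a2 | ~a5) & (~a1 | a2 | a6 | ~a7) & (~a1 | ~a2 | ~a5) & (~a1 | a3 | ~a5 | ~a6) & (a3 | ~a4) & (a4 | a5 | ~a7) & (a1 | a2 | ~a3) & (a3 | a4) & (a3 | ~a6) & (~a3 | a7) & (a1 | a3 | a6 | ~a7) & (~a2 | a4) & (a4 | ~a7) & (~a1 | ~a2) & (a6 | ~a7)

a1=F; a2=T; a3=T; a4=T; a5=T; a6=T; a7=T

Set a1 = False.
Try a2 = False:
  (a2 | a5) forces a5 = True.
  clause (a2 | ~a5) is falsified — backtrack.
So a2 = True.
  then (~a2 | a4) forces a4 = True.
  then (~a4 | a6) forces a6 = True.
  then (~a4 | a5) forces a5 = True.
  then (a3 | ~a4) forces a3 = True.
  then (~a3 | a7) forces a7 = True.
All clauses satisfied.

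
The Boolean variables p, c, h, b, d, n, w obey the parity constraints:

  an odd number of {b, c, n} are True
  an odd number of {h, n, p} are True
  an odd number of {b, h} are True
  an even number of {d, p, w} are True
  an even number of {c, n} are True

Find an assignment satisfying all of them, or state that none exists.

p=F, c=T, h=F, b=T, d=T, n=T, w=T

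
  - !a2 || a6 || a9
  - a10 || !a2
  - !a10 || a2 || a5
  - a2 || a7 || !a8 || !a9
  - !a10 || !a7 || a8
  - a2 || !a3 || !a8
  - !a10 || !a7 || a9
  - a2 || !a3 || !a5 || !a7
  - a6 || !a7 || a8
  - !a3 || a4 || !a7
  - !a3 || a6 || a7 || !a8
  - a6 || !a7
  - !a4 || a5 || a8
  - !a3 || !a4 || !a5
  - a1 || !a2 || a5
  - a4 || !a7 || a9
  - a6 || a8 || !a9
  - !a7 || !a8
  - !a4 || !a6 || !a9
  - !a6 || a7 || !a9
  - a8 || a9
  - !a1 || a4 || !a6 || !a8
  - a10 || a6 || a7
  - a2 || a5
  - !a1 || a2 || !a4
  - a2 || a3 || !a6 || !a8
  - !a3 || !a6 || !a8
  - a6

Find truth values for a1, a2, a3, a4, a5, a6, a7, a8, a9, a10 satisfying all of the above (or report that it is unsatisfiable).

Unit clause (a6) forces a6 = True.
Set a1 = True.
Set a2 = False.
  then (a2 || a5) forces a5 = True.
  then (!a1 || a2 || !a4) forces a4 = False.
  then (!a1 || a4 || !a6 || !a8) forces a8 = False.
  then (a8 || a9) forces a9 = True.
  then (!a6 || a7 || !a9) forces a7 = True.
  then (!a10 || !a7 || a8) forces a10 = False.
  then (a2 || !a3 || !a5 || !a7) forces a3 = False.
All clauses satisfied.

a1 = True, a2 = False, a3 = False, a4 = False, a5 = True, a6 = True, a7 = True, a8 = False, a9 = True, a10 = False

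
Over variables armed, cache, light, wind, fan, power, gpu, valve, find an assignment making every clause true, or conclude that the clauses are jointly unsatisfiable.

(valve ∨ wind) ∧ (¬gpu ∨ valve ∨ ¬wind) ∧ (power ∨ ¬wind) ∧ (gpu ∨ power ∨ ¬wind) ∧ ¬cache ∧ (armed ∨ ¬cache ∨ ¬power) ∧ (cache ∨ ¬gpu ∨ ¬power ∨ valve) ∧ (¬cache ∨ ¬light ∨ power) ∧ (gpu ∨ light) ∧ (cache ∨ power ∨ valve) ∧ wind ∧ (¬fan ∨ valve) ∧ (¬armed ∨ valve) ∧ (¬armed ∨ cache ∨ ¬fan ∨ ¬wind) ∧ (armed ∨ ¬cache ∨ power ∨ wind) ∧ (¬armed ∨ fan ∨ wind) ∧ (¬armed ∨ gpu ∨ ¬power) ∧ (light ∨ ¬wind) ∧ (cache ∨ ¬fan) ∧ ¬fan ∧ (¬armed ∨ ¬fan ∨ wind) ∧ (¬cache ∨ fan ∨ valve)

armed = True; cache = False; light = True; wind = True; fan = False; power = True; gpu = True; valve = True

Unit clause (¬cache) forces cache = False.
Unit clause (wind) forces wind = True.
In (light ∨ ¬wind) only light is left, so light = True.
In (cache ∨ ¬fan) only ¬fan is left, so fan = False.
In (power ∨ ¬wind) only power is left, so power = True.
Set armed = True.
  then (¬armed ∨ valve) forces valve = True.
  then (¬armed ∨ gpu ∨ ¬power) forces gpu = True.
All clauses satisfied.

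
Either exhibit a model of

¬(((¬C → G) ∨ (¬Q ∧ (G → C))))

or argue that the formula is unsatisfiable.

Q=T, C=F, G=F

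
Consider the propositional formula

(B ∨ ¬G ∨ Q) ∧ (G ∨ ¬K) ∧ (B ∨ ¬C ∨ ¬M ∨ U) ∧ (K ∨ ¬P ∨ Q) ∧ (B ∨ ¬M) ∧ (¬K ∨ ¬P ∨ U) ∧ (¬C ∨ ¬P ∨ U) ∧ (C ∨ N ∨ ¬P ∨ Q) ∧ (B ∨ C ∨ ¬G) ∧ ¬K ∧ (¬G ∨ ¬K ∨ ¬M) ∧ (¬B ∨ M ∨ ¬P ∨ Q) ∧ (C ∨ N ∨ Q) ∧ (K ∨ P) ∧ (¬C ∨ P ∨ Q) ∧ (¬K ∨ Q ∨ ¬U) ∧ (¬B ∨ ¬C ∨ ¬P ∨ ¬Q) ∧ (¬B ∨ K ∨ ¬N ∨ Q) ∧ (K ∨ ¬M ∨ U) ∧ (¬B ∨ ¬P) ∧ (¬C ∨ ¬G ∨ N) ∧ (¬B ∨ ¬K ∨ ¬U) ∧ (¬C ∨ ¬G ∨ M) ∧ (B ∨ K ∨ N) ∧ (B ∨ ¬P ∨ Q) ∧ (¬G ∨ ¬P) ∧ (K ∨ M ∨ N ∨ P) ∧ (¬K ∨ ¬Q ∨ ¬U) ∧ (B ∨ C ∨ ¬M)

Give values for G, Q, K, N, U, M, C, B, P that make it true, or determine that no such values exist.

G: False; Q: True; K: False; N: True; U: False; M: False; C: False; B: False; P: True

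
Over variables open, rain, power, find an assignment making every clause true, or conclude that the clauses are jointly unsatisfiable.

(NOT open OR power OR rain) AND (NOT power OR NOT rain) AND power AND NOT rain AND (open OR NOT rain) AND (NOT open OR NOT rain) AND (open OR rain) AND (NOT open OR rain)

Unsatisfiable — no assignment works.

Case rain = True:
  Clause (NOT rain) is falsified — contradiction.
Case rain = False:
  (power) forces power = True.
  (open OR rain) forces open = True.
  Clause (NOT open OR rain) is falsified — contradiction.
Both cases fail, so the formula is unsatisfiable.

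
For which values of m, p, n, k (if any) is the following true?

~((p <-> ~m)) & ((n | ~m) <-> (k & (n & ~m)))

m = True; p = True; n = False; k = False

  ~((p <-> ~m)) = True
    p <-> ~m = False
      ~m = False
  (n | ~m) <-> (k & (n & ~m)) = True
    n | ~m = False
      ~m = False
    k & (n & ~m) = False
      n & ~m = False
        ~m = False
Both conjuncts True, so the formula holds.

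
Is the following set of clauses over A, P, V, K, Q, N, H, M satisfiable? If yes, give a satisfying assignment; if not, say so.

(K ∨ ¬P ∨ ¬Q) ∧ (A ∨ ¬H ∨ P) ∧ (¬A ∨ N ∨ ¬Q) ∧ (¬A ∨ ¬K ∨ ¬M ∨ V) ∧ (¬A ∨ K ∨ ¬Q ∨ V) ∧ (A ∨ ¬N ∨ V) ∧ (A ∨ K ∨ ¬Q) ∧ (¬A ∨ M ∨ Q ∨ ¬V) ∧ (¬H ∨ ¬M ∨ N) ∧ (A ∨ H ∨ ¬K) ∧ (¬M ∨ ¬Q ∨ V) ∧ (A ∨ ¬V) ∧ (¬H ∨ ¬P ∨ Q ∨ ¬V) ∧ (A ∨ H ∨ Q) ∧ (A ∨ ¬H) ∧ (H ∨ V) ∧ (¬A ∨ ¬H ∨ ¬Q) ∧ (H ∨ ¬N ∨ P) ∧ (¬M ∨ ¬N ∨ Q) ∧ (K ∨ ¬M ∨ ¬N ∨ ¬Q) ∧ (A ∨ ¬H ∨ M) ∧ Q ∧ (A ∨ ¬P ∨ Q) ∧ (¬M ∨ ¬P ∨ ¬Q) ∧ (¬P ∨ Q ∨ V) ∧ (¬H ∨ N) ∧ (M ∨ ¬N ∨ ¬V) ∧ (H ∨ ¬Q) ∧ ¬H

Case Q = True:
  (H ∨ ¬Q) forces H = True.
  Clause (¬H) is falsified — contradiction.
Case Q = False:
  Clause (Q) is falsified — contradiction.
Both cases fail, so the formula is unsatisfiable.

Unsatisfiable — no assignment works.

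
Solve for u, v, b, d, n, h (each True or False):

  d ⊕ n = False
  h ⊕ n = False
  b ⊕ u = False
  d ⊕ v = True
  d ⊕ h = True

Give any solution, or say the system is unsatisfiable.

Adding constraints 1, 2, 5 mod 2: every variable appears an even number of times on the left, so the left side is 0.
But the right sides sum to 1 (mod 2). 0 ≠ 1 — the system is inconsistent.

UNSATISFIABLE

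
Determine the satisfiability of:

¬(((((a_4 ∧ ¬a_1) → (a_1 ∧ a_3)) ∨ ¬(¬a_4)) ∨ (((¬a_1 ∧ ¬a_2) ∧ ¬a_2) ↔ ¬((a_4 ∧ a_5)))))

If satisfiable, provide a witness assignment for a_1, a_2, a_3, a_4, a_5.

Case a_4 = True: the formula becomes ¬((True ∨ (((¬a_1 ∧ ¬a_2) ∧ ¬a_2) ↔ ¬a_5))) = False.
Case a_4 = False: the formula becomes ¬((True ∨ ((¬a_1 ∧ ¬a_2) ∧ ¬a_2))) = False.
Both cases fail — unsatisfiable.

No satisfying assignment exists.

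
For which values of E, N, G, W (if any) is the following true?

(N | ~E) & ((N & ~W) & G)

E = False, N = True, G = True, W = False

  N | ~E = True
    ~E = True
  (N & ~W) & G = True
    N & ~W = True
      ~W = True
Both conjuncts True, so the formula holds.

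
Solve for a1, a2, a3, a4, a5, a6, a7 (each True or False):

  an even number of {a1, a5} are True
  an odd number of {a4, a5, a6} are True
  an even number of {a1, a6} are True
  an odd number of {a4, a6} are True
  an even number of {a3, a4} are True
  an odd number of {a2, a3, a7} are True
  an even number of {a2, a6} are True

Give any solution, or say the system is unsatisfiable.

a1=F; a2=F; a3=T; a4=T; a5=F; a6=F; a7=F

{a1, a5}: 0 true → even ✓
{a4, a5, a6}: 1 true → odd ✓
{a1, a6}: 0 true → even ✓
{a4, a6}: 1 true → odd ✓
{a3, a4}: 2 true → even ✓
{a2, a3, a7}: 1 true → odd ✓
{a2, a6}: 0 true → even ✓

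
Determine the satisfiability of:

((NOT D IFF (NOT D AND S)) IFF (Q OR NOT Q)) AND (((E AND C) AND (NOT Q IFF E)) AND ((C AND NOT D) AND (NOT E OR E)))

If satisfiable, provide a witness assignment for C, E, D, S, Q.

C=T; E=T; D=F; S=T; Q=F

  (NOT D IFF (NOT D AND S)) IFF (Q OR NOT Q) = True
    NOT D IFF (NOT D AND S) = True
      NOT D = True
      NOT D AND S = True
        NOT D = True
    Q OR NOT Q = True
      NOT Q = True
  ((E AND C) AND (NOT Q IFF E)) AND ((C AND NOT D) AND (NOT E OR E)) = True
    (E AND C) AND (NOT Q IFF E) = True
      E AND C = True
      NOT Q IFF E = True
        NOT Q = True
    (C AND NOT D) AND (NOT E OR E) = True
      C AND NOT D = True
        NOT D = True
      NOT E OR E = True
        NOT E = False
Both conjuncts True, so the formula holds.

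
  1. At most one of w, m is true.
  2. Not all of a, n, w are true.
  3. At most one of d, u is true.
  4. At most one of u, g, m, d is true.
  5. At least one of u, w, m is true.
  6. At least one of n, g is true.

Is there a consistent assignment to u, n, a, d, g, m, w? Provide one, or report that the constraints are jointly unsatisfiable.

u = False; n = True; a = False; d = True; g = False; m = False; w = True

  (1) {w, m}: 1 true — at most one ✓
  (2) {a, n, w}: 2/3 true — not all ✓
  (3) {d, u}: 1 true — at most one ✓
  (4) {u, g, m, d}: 1 true — at most one ✓
  (5) {u, w, m}: 1 true — at least one ✓
  (6) {n, g}: 1 true — at least one ✓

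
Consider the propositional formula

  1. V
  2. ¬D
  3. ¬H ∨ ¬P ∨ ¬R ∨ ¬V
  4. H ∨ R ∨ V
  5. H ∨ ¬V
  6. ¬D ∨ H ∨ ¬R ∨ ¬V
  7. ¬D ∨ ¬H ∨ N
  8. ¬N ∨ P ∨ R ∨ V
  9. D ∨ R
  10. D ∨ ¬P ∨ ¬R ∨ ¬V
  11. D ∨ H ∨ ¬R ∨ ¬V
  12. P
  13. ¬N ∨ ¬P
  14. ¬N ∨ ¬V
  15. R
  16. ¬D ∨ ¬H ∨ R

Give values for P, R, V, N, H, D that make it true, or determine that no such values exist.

Case P = True:
  (V) forces V = True.
  (¬D) forces D = False.
  (H ∨ ¬V) forces H = True.
  (¬H ∨ ¬P ∨ ¬R ∨ ¬V) forces R = False.
  Clause (D ∨ R) is falsified — contradiction.
Case P = False:
  Clause (P) is falsified — contradiction.
Both cases fail, so the formula is unsatisfiable.

Unsatisfiable — no assignment works.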